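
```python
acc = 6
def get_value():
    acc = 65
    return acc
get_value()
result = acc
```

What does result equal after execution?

Step 1: Global acc = 6.
Step 2: get_value() creates local acc = 65 (shadow, not modification).
Step 3: After get_value() returns, global acc is unchanged. result = 6

The answer is 6.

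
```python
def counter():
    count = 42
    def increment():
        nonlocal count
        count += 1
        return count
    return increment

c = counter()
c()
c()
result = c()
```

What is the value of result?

Step 1: counter() creates closure with count = 42.
Step 2: Each c() call increments count via nonlocal. After 3 calls: 42 + 3 = 45.
Step 3: result = 45

The answer is 45.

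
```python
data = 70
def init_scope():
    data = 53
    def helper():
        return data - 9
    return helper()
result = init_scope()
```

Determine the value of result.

Step 1: init_scope() shadows global data with data = 53.
Step 2: helper() finds data = 53 in enclosing scope, computes 53 - 9 = 44.
Step 3: result = 44

The answer is 44.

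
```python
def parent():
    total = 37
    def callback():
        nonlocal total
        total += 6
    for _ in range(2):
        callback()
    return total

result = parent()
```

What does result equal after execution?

Step 1: total = 37.
Step 2: callback() is called 2 times in a loop, each adding 6 via nonlocal.
Step 3: total = 37 + 6 * 2 = 49

The answer is 49.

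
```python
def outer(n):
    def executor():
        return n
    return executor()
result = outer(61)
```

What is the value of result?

Step 1: outer(61) binds parameter n = 61.
Step 2: executor() looks up n in enclosing scope and finds the parameter n = 61.
Step 3: result = 61

The answer is 61.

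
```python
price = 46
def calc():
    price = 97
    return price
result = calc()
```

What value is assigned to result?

Step 1: Global price = 46.
Step 2: calc() creates local price = 97, shadowing the global.
Step 3: Returns local price = 97. result = 97

The answer is 97.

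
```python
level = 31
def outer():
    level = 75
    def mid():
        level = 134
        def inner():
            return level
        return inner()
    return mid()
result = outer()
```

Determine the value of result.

Step 1: Three levels of shadowing: global 31, outer 75, mid 134.
Step 2: inner() finds level = 134 in enclosing mid() scope.
Step 3: result = 134

The answer is 134.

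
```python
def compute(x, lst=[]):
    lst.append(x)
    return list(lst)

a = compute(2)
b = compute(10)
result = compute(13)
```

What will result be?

Step 1: Default list is shared. list() creates copies for return values.
Step 2: Internal list grows: [2] -> [2, 10] -> [2, 10, 13].
Step 3: result = [2, 10, 13]

The answer is [2, 10, 13].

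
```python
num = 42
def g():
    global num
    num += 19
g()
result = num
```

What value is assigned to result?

Step 1: num = 42 globally.
Step 2: g() modifies global num: num += 19 = 61.
Step 3: result = 61

The answer is 61.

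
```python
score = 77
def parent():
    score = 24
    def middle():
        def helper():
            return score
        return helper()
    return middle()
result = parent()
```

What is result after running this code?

Step 1: parent() defines score = 24. middle() and helper() have no local score.
Step 2: helper() checks local (none), enclosing middle() (none), enclosing parent() and finds score = 24.
Step 3: result = 24

The answer is 24.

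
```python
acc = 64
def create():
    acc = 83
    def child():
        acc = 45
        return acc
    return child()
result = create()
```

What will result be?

Step 1: Three scopes define acc: global (64), create (83), child (45).
Step 2: child() has its own local acc = 45, which shadows both enclosing and global.
Step 3: result = 45 (local wins in LEGB)

The answer is 45.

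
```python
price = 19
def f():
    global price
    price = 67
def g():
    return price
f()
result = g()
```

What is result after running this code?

Step 1: price = 19.
Step 2: f() sets global price = 67.
Step 3: g() reads global price = 67. result = 67

The answer is 67.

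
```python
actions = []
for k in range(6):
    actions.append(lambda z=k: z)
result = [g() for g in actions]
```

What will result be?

Step 1: Default arg z=k captures k at each iteration.
Step 2: Each lambda has its own default: 0, 1, ..., 5.
Step 3: result = [0, 1, 2, 3, 4, 5]

The answer is [0, 1, 2, 3, 4, 5].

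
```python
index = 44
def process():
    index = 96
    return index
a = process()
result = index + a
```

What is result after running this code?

Step 1: Global index = 44. process() returns local index = 96.
Step 2: a = 96. Global index still = 44.
Step 3: result = 44 + 96 = 140

The answer is 140.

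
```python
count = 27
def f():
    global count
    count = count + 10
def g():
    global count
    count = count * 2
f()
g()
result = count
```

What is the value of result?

Step 1: count = 27.
Step 2: f() adds 10: count = 27 + 10 = 37.
Step 3: g() doubles: count = 37 * 2 = 74.
Step 4: result = 74

The answer is 74.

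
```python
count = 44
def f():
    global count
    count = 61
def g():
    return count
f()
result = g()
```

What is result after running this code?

Step 1: count = 44.
Step 2: f() sets global count = 61.
Step 3: g() reads global count = 61. result = 61

The answer is 61.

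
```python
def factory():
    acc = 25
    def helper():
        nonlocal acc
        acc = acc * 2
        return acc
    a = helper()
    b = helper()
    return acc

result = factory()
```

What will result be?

Step 1: acc starts at 25.
Step 2: First helper(): acc = 25 * 2 = 50.
Step 3: Second helper(): acc = 50 * 2 = 100.
Step 4: result = 100

The answer is 100.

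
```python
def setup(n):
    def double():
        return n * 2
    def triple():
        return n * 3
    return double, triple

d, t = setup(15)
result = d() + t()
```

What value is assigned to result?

Step 1: Both closures capture the same n = 15.
Step 2: d() = 15 * 2 = 30, t() = 15 * 3 = 45.
Step 3: result = 30 + 45 = 75

The answer is 75.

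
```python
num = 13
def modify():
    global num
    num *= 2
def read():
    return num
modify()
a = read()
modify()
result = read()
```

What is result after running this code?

Step 1: num = 13.
Step 2: First modify(): num = 13 * 2 = 26.
Step 3: Second modify(): num = 26 * 2 = 52.
Step 4: read() returns 52

The answer is 52.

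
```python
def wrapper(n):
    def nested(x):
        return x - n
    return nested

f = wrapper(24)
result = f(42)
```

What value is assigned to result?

Step 1: wrapper(24) creates a closure capturing n = 24.
Step 2: f(42) computes 42 - 24 = 18.
Step 3: result = 18

The answer is 18.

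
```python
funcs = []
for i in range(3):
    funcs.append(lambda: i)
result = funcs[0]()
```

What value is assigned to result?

Step 1: The loop creates 3 lambdas, all referencing the same variable i.
Step 2: After the loop, i = 2 (final value).
Step 3: funcs[0]() looks up i at call time and finds 2. This is the late binding gotcha. result = 2

The answer is 2.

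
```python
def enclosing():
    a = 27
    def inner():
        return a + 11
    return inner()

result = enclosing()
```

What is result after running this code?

Step 1: enclosing() defines a = 27.
Step 2: inner() reads a = 27 from enclosing scope, returns 27 + 11 = 38.
Step 3: result = 38

The answer is 38.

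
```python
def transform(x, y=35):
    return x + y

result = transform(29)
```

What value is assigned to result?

Step 1: transform(29) uses default y = 35.
Step 2: Returns 29 + 35 = 64.
Step 3: result = 64

The answer is 64.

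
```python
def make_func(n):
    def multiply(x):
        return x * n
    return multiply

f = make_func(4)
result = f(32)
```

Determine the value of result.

Step 1: make_func(4) returns multiply closure with n = 4.
Step 2: f(32) computes 32 * 4 = 128.
Step 3: result = 128

The answer is 128.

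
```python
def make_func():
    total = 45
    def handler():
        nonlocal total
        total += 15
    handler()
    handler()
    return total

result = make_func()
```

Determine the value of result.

Step 1: total starts at 45.
Step 2: handler() is called 2 times, each adding 15.
Step 3: total = 45 + 15 * 2 = 75

The answer is 75.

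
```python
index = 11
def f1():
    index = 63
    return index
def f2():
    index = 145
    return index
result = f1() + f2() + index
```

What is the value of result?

Step 1: Each function shadows global index with its own local.
Step 2: f1() returns 63, f2() returns 145.
Step 3: Global index = 11 is unchanged. result = 63 + 145 + 11 = 219

The answer is 219.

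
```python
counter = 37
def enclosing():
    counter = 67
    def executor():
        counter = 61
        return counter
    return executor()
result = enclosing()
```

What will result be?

Step 1: Three scopes define counter: global (37), enclosing (67), executor (61).
Step 2: executor() has its own local counter = 61, which shadows both enclosing and global.
Step 3: result = 61 (local wins in LEGB)

The answer is 61.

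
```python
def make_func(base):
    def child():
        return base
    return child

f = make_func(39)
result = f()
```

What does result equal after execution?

Step 1: make_func(39) creates closure capturing base = 39.
Step 2: f() returns the captured base = 39.
Step 3: result = 39

The answer is 39.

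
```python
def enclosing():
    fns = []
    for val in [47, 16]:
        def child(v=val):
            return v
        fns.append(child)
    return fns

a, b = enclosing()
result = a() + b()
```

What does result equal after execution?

Step 1: Default argument v=val captures val at each iteration.
Step 2: a() returns 47 (captured at first iteration), b() returns 16 (captured at second).
Step 3: result = 47 + 16 = 63

The answer is 63.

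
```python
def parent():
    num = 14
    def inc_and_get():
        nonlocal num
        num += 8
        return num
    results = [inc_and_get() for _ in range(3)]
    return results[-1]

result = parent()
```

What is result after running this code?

Step 1: num = 14.
Step 2: Three calls to inc_and_get(), each adding 8.
Step 3: Last value = 14 + 8 * 3 = 38

The answer is 38.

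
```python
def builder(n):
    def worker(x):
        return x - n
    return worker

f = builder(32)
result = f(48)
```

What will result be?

Step 1: builder(32) creates a closure capturing n = 32.
Step 2: f(48) computes 48 - 32 = 16.
Step 3: result = 16

The answer is 16.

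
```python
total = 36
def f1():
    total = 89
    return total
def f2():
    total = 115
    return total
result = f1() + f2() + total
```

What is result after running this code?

Step 1: Each function shadows global total with its own local.
Step 2: f1() returns 89, f2() returns 115.
Step 3: Global total = 36 is unchanged. result = 89 + 115 + 36 = 240

The answer is 240.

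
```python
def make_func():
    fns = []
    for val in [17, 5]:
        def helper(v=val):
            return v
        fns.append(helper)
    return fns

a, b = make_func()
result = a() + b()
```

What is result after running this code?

Step 1: Default argument v=val captures val at each iteration.
Step 2: a() returns 17 (captured at first iteration), b() returns 5 (captured at second).
Step 3: result = 17 + 5 = 22

The answer is 22.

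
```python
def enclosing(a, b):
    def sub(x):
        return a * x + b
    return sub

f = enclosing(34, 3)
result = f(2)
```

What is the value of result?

Step 1: enclosing(34, 3) captures a = 34, b = 3.
Step 2: f(2) computes 34 * 2 + 3 = 71.
Step 3: result = 71

The answer is 71.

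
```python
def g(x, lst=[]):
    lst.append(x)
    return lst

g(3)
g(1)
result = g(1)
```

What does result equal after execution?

Step 1: Mutable default argument gotcha! The list [] is created once.
Step 2: Each call appends to the SAME list: [3], [3, 1], [3, 1, 1].
Step 3: result = [3, 1, 1]

The answer is [3, 1, 1].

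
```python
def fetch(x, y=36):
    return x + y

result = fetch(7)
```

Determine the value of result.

Step 1: fetch(7) uses default y = 36.
Step 2: Returns 7 + 36 = 43.
Step 3: result = 43

The answer is 43.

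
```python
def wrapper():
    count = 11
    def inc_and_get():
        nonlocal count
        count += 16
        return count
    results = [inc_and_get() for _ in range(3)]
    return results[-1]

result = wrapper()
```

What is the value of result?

Step 1: count = 11.
Step 2: Three calls to inc_and_get(), each adding 16.
Step 3: Last value = 11 + 16 * 3 = 59

The answer is 59.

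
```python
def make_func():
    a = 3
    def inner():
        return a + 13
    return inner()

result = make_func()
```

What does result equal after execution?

Step 1: make_func() defines a = 3.
Step 2: inner() reads a = 3 from enclosing scope, returns 3 + 13 = 16.
Step 3: result = 16

The answer is 16.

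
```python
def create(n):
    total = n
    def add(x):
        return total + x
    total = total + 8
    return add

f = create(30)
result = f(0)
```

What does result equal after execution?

Step 1: create(30) sets total = 30, then total = 30 + 8 = 38.
Step 2: Closures capture by reference, so add sees total = 38.
Step 3: f(0) returns 38 + 0 = 38

The answer is 38.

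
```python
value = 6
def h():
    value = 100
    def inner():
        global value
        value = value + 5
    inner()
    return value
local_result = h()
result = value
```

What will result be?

Step 1: Global value = 6. h() creates local value = 100.
Step 2: inner() declares global value and adds 5: global value = 6 + 5 = 11.
Step 3: h() returns its local value = 100 (unaffected by inner).
Step 4: result = global value = 11

The answer is 11.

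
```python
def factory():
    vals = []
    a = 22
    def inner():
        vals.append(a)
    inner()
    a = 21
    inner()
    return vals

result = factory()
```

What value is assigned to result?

Step 1: a = 22. inner() appends current a to vals.
Step 2: First inner(): appends 22. Then a = 21.
Step 3: Second inner(): appends 21 (closure sees updated a). result = [22, 21]

The answer is [22, 21].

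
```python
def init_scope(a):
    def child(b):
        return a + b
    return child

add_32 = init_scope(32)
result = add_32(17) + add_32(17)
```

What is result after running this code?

Step 1: add_32 captures a = 32.
Step 2: add_32(17) = 32 + 17 = 49, called twice.
Step 3: result = 49 + 49 = 98

The answer is 98.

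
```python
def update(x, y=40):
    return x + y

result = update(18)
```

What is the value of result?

Step 1: update(18) uses default y = 40.
Step 2: Returns 18 + 40 = 58.
Step 3: result = 58

The answer is 58.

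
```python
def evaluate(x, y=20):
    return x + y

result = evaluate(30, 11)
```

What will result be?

Step 1: evaluate(30, 11) overrides default y with 11.
Step 2: Returns 30 + 11 = 41.
Step 3: result = 41

The answer is 41.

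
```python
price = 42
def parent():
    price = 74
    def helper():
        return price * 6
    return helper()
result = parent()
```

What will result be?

Step 1: parent() shadows global price with price = 74.
Step 2: helper() finds price = 74 in enclosing scope, computes 74 * 6 = 444.
Step 3: result = 444

The answer is 444.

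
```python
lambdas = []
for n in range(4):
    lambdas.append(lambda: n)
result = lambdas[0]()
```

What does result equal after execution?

Step 1: The loop creates 4 lambdas, all referencing the same variable n.
Step 2: After the loop, n = 3 (final value).
Step 3: lambdas[0]() looks up n at call time and finds 3. This is the late binding gotcha. result = 3

The answer is 3.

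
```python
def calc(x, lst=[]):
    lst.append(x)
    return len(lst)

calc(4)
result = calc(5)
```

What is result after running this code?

Step 1: Mutable default list persists between calls.
Step 2: First call: lst = [4], len = 1. Second call: lst = [4, 5], len = 2.
Step 3: result = 2

The answer is 2.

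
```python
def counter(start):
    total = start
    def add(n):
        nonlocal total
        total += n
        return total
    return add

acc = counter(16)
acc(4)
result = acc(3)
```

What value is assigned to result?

Step 1: counter(16) creates closure with total = 16.
Step 2: First acc(4): total = 16 + 4 = 20.
Step 3: Second acc(3): total = 20 + 3 = 23. result = 23

The answer is 23.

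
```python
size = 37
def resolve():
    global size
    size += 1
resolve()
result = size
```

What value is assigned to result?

Step 1: size = 37 globally.
Step 2: resolve() modifies global size: size += 1 = 38.
Step 3: result = 38

The answer is 38.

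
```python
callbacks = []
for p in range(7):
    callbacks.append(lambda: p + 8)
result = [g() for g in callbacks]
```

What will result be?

Step 1: All lambdas capture p by reference. After the loop, p = 6.
Step 2: Each call returns 6 + 8 = 14.
Step 3: result = [14, 14, 14, 14, 14, 14, 14]

The answer is [14, 14, 14, 14, 14, 14, 14].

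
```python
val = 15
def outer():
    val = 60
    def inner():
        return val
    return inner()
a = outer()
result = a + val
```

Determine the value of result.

Step 1: outer() has local val = 60. inner() reads from enclosing.
Step 2: outer() returns 60. Global val = 15 unchanged.
Step 3: result = 60 + 15 = 75

The answer is 75.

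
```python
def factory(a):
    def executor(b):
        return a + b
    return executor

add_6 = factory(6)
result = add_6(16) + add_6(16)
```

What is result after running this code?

Step 1: add_6 captures a = 6.
Step 2: add_6(16) = 6 + 16 = 22, called twice.
Step 3: result = 22 + 22 = 44

The answer is 44.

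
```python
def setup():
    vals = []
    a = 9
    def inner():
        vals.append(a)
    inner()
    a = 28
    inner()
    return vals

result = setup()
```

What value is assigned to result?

Step 1: a = 9. inner() appends current a to vals.
Step 2: First inner(): appends 9. Then a = 28.
Step 3: Second inner(): appends 28 (closure sees updated a). result = [9, 28]

The answer is [9, 28].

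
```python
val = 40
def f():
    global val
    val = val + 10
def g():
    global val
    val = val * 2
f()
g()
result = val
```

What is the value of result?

Step 1: val = 40.
Step 2: f() adds 10: val = 40 + 10 = 50.
Step 3: g() doubles: val = 50 * 2 = 100.
Step 4: result = 100

The answer is 100.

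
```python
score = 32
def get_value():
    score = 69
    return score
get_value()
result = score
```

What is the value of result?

Step 1: score = 32 globally.
Step 2: get_value() creates a LOCAL score = 69 (no global keyword!).
Step 3: The global score is unchanged. result = 32

The answer is 32.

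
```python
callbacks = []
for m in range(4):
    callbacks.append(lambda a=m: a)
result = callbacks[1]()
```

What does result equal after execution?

Step 1: Default argument a=m captures m's value at each iteration.
Step 2: callbacks[1] captured a = 1 when m was 1.
Step 3: result = 1

The answer is 1.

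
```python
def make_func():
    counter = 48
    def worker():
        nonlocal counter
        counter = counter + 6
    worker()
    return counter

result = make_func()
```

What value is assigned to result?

Step 1: make_func() sets counter = 48.
Step 2: worker() uses nonlocal to modify counter in make_func's scope: counter = 48 + 6 = 54.
Step 3: make_func() returns the modified counter = 54

The answer is 54.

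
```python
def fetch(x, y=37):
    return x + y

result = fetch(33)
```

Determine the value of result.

Step 1: fetch(33) uses default y = 37.
Step 2: Returns 33 + 37 = 70.
Step 3: result = 70

The answer is 70.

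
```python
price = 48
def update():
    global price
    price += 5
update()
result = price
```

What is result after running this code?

Step 1: price = 48 globally.
Step 2: update() modifies global price: price += 5 = 53.
Step 3: result = 53

The answer is 53.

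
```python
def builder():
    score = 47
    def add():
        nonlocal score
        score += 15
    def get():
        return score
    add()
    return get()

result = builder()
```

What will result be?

Step 1: score = 47. add() modifies it via nonlocal, get() reads it.
Step 2: add() makes score = 47 + 15 = 62.
Step 3: get() returns 62. result = 62

The answer is 62.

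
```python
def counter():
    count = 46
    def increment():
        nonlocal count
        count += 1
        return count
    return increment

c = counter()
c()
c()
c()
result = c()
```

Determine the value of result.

Step 1: counter() creates closure with count = 46.
Step 2: Each c() call increments count via nonlocal. After 4 calls: 46 + 4 = 50.
Step 3: result = 50

The answer is 50.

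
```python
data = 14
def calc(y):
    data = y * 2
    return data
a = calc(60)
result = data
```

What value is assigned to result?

Step 1: Global data = 14.
Step 2: calc(60) creates local data = 60 * 2 = 120.
Step 3: Global data unchanged because no global keyword. result = 14

The answer is 14.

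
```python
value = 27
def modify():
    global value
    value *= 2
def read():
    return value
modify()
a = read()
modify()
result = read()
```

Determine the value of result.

Step 1: value = 27.
Step 2: First modify(): value = 27 * 2 = 54.
Step 3: Second modify(): value = 54 * 2 = 108.
Step 4: read() returns 108

The answer is 108.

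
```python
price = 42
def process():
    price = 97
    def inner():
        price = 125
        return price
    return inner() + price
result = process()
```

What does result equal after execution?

Step 1: process() has local price = 97. inner() has local price = 125.
Step 2: inner() returns its local price = 125.
Step 3: process() returns 125 + its own price (97) = 222

The answer is 222.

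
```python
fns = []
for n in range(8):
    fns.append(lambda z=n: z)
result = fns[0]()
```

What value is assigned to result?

Step 1: Default argument z=n captures n's value at each iteration.
Step 2: fns[0] captured z = 0 when n was 0.
Step 3: result = 0

The answer is 0.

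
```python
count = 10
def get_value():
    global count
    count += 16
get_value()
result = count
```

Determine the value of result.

Step 1: count = 10 globally.
Step 2: get_value() modifies global count: count += 16 = 26.
Step 3: result = 26

The answer is 26.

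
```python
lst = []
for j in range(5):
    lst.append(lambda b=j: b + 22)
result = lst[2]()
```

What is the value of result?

Step 1: Default argument b=j captures j's value at definition time.
Step 2: lst[2] was defined when j = 2, so b defaults to 2.
Step 3: result = 2 + 22 = 24 (default arg fixes the late binding issue)

The answer is 24.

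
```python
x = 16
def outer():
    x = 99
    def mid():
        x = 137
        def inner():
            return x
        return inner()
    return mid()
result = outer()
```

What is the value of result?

Step 1: Three levels of shadowing: global 16, outer 99, mid 137.
Step 2: inner() finds x = 137 in enclosing mid() scope.
Step 3: result = 137

The answer is 137.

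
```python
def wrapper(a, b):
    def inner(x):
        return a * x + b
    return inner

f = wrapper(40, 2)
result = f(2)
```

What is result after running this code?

Step 1: wrapper(40, 2) captures a = 40, b = 2.
Step 2: f(2) computes 40 * 2 + 2 = 82.
Step 3: result = 82

The answer is 82.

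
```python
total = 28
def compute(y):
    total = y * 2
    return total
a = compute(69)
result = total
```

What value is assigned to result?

Step 1: Global total = 28.
Step 2: compute(69) creates local total = 69 * 2 = 138.
Step 3: Global total unchanged because no global keyword. result = 28

The answer is 28.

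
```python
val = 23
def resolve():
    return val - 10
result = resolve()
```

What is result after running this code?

Step 1: val = 23 is defined globally.
Step 2: resolve() looks up val from global scope = 23, then computes 23 - 10 = 13.
Step 3: result = 13

The answer is 13.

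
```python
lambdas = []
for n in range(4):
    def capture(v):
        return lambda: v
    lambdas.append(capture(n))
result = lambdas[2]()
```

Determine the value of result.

Step 1: capture(n) creates a new scope capturing v = n at call time.
Step 2: lambdas[2] = capture(2), so its lambda captures v = 2.
Step 3: result = 2 (closure factory fixes late binding)

The answer is 2.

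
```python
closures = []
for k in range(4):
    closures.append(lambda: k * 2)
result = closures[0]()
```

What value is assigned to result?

Step 1: All lambdas reference the same variable k (late binding).
Step 2: After the loop, k = 3. Every lambda returns k * 2.
Step 3: closures[0]() = 3 * 2 = 6

The answer is 6.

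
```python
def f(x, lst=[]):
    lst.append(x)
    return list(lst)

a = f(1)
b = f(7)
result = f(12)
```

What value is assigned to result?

Step 1: Default list is shared. list() creates copies for return values.
Step 2: Internal list grows: [1] -> [1, 7] -> [1, 7, 12].
Step 3: result = [1, 7, 12]

The answer is [1, 7, 12].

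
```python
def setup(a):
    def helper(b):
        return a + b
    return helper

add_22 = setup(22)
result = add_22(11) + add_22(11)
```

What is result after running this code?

Step 1: add_22 captures a = 22.
Step 2: add_22(11) = 22 + 11 = 33, called twice.
Step 3: result = 33 + 33 = 66

The answer is 66.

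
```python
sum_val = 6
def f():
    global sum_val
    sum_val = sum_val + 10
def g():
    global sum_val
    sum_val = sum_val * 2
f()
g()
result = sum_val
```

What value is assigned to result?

Step 1: sum_val = 6.
Step 2: f() adds 10: sum_val = 6 + 10 = 16.
Step 3: g() doubles: sum_val = 16 * 2 = 32.
Step 4: result = 32

The answer is 32.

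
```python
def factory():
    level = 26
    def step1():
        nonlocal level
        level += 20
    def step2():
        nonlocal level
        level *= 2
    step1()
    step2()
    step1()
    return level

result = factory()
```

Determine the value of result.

Step 1: level = 26.
Step 2: step1(): level = 26 + 20 = 46.
Step 3: step2(): level = 46 * 2 = 92.
Step 4: step1(): level = 92 + 20 = 112. result = 112

The answer is 112.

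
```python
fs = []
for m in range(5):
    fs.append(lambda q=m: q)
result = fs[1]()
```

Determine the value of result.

Step 1: Default argument q=m captures m's value at each iteration.
Step 2: fs[1] captured q = 1 when m was 1.
Step 3: result = 1

The answer is 1.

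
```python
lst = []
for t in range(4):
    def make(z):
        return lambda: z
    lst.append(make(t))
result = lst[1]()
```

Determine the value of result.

Step 1: make(t) creates a new scope capturing z = t at call time.
Step 2: lst[1] = make(1), so its lambda captures z = 1.
Step 3: result = 1 (closure factory fixes late binding)

The answer is 1.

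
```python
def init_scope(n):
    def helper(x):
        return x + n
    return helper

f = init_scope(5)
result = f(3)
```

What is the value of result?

Step 1: init_scope(5) creates a closure that captures n = 5.
Step 2: f(3) calls the closure with x = 3, returning 3 + 5 = 8.
Step 3: result = 8

The answer is 8.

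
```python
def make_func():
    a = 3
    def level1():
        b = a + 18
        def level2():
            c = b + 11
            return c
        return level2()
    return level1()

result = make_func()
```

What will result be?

Step 1: a = 3. b = a + 18 = 21.
Step 2: c = b + 11 = 21 + 11 = 32.
Step 3: result = 32

The answer is 32.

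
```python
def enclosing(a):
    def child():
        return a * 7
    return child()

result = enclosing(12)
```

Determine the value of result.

Step 1: enclosing(12) binds parameter a = 12.
Step 2: child() accesses a = 12 from enclosing scope.
Step 3: result = 12 * 7 = 84

The answer is 84.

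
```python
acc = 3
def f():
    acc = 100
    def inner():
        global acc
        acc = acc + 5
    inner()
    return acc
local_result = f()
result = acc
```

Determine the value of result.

Step 1: Global acc = 3. f() creates local acc = 100.
Step 2: inner() declares global acc and adds 5: global acc = 3 + 5 = 8.
Step 3: f() returns its local acc = 100 (unaffected by inner).
Step 4: result = global acc = 8

The answer is 8.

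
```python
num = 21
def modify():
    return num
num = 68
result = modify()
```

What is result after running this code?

Step 1: num is first set to 21, then reassigned to 68.
Step 2: modify() is called after the reassignment, so it looks up the current global num = 68.
Step 3: result = 68

The answer is 68.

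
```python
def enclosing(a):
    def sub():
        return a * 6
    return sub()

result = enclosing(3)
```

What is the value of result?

Step 1: enclosing(3) binds parameter a = 3.
Step 2: sub() accesses a = 3 from enclosing scope.
Step 3: result = 3 * 6 = 18

The answer is 18.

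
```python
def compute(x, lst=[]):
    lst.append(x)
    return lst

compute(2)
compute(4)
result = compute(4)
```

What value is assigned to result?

Step 1: Mutable default argument gotcha! The list [] is created once.
Step 2: Each call appends to the SAME list: [2], [2, 4], [2, 4, 4].
Step 3: result = [2, 4, 4]

The answer is [2, 4, 4].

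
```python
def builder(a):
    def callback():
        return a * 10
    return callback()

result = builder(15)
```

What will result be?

Step 1: builder(15) binds parameter a = 15.
Step 2: callback() accesses a = 15 from enclosing scope.
Step 3: result = 15 * 10 = 150

The answer is 150.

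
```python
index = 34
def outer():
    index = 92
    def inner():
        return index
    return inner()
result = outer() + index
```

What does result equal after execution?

Step 1: Global index = 34. outer() shadows with index = 92.
Step 2: inner() returns enclosing index = 92. outer() = 92.
Step 3: result = 92 + global index (34) = 126

The answer is 126.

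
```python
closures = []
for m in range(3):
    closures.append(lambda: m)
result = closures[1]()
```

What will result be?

Step 1: The loop creates 3 lambdas, all referencing the same variable m.
Step 2: After the loop, m = 2 (final value).
Step 3: closures[1]() looks up m at call time and finds 2. This is the late binding gotcha. result = 2

The answer is 2.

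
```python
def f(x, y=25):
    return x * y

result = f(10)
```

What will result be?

Step 1: f(10) uses default y = 25.
Step 2: Returns 10 * 25 = 250.
Step 3: result = 250

The answer is 250.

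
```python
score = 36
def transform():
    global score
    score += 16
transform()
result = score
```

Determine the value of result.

Step 1: score = 36 globally.
Step 2: transform() modifies global score: score += 16 = 52.
Step 3: result = 52

The answer is 52.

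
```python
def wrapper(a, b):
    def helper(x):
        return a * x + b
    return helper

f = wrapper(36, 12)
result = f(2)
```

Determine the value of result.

Step 1: wrapper(36, 12) captures a = 36, b = 12.
Step 2: f(2) computes 36 * 2 + 12 = 84.
Step 3: result = 84

The answer is 84.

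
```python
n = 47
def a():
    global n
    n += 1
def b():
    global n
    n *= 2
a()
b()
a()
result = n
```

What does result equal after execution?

Step 1: n = 47.
Step 2: a(): n = 47 + 1 = 48.
Step 3: b(): n = 48 * 2 = 96.
Step 4: a(): n = 96 + 1 = 97

The answer is 97.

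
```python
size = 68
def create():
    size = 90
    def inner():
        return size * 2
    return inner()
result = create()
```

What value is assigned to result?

Step 1: create() shadows global size with size = 90.
Step 2: inner() finds size = 90 in enclosing scope, computes 90 * 2 = 180.
Step 3: result = 180

The answer is 180.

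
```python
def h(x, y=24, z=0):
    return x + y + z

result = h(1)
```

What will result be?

Step 1: h(1) uses defaults y = 24, z = 0.
Step 2: Returns 1 + 24 + 0 = 25.
Step 3: result = 25

The answer is 25.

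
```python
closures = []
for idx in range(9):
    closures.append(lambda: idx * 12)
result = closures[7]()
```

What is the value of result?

Step 1: All lambdas reference the same variable idx (late binding).
Step 2: After the loop, idx = 8. Every lambda returns idx * 12.
Step 3: closures[7]() = 8 * 12 = 96

The answer is 96.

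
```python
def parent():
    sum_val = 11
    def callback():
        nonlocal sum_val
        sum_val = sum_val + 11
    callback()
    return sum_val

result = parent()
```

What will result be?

Step 1: parent() sets sum_val = 11.
Step 2: callback() uses nonlocal to modify sum_val in parent's scope: sum_val = 11 + 11 = 22.
Step 3: parent() returns the modified sum_val = 22

The answer is 22.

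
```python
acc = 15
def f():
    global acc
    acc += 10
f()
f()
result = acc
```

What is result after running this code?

Step 1: acc = 15.
Step 2: First f(): acc = 15 + 10 = 25.
Step 3: Second f(): acc = 25 + 10 = 35. result = 35

The answer is 35.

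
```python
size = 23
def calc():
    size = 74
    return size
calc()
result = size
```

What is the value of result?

Step 1: size = 23 globally.
Step 2: calc() creates a LOCAL size = 74 (no global keyword!).
Step 3: The global size is unchanged. result = 23

The answer is 23.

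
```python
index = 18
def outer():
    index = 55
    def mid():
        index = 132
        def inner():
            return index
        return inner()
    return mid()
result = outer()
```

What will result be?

Step 1: Three levels of shadowing: global 18, outer 55, mid 132.
Step 2: inner() finds index = 132 in enclosing mid() scope.
Step 3: result = 132

The answer is 132.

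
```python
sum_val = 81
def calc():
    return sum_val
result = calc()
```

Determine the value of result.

Step 1: sum_val = 81 is defined in the global scope.
Step 2: calc() looks up sum_val. No local sum_val exists, so Python checks the global scope via LEGB rule and finds sum_val = 81.
Step 3: result = 81

The answer is 81.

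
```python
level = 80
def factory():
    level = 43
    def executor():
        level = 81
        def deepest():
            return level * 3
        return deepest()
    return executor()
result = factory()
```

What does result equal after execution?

Step 1: deepest() looks up level through LEGB: not local, finds level = 81 in enclosing executor().
Step 2: Returns 81 * 3 = 243.
Step 3: result = 243

The answer is 243.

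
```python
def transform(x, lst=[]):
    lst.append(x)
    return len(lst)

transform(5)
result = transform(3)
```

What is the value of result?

Step 1: Mutable default list persists between calls.
Step 2: First call: lst = [5], len = 1. Second call: lst = [5, 3], len = 2.
Step 3: result = 2

The answer is 2.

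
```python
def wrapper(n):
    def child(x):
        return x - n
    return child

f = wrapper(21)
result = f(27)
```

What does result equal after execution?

Step 1: wrapper(21) creates a closure capturing n = 21.
Step 2: f(27) computes 27 - 21 = 6.
Step 3: result = 6

The answer is 6.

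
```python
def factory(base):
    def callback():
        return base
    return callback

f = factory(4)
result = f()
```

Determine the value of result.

Step 1: factory(4) creates closure capturing base = 4.
Step 2: f() returns the captured base = 4.
Step 3: result = 4

The answer is 4.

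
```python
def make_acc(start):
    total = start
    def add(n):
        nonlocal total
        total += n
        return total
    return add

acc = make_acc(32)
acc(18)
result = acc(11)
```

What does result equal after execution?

Step 1: make_acc(32) creates closure with total = 32.
Step 2: First acc(18): total = 32 + 18 = 50.
Step 3: Second acc(11): total = 50 + 11 = 61. result = 61

The answer is 61.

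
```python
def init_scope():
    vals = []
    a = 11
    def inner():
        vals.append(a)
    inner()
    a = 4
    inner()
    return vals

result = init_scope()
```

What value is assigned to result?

Step 1: a = 11. inner() appends current a to vals.
Step 2: First inner(): appends 11. Then a = 4.
Step 3: Second inner(): appends 4 (closure sees updated a). result = [11, 4]

The answer is [11, 4].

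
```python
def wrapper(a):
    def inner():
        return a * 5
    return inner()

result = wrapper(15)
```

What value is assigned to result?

Step 1: wrapper(15) binds parameter a = 15.
Step 2: inner() accesses a = 15 from enclosing scope.
Step 3: result = 15 * 5 = 75

The answer is 75.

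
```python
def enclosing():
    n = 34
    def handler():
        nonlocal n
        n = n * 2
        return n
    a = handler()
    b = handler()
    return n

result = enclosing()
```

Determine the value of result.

Step 1: n starts at 34.
Step 2: First handler(): n = 34 * 2 = 68.
Step 3: Second handler(): n = 68 * 2 = 136.
Step 4: result = 136

The answer is 136.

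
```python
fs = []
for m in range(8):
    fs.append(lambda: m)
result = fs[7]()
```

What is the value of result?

Step 1: The loop creates 8 lambdas, all referencing the same variable m.
Step 2: After the loop, m = 7 (final value).
Step 3: fs[7]() looks up m at call time and finds 7. This is the late binding gotcha. result = 7

The answer is 7.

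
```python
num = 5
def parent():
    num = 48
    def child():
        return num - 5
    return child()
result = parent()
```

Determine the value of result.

Step 1: parent() shadows global num with num = 48.
Step 2: child() finds num = 48 in enclosing scope, computes 48 - 5 = 43.
Step 3: result = 43

The answer is 43.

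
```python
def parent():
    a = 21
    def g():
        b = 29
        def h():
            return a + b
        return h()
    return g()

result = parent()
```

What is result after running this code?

Step 1: parent() defines a = 21. g() defines b = 29.
Step 2: h() accesses both from enclosing scopes: a = 21, b = 29.
Step 3: result = 21 + 29 = 50

The answer is 50.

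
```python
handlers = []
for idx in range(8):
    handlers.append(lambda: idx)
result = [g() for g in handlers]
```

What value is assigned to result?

Step 1: All 8 lambdas share the same variable idx.
Step 2: After the loop, idx = 7.
Step 3: Each call returns 7. result = [7, 7, 7, 7, 7, 7, 7, 7]

The answer is [7, 7, 7, 7, 7, 7, 7, 7].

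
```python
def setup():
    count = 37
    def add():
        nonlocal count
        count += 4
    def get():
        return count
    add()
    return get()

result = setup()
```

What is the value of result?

Step 1: count = 37. add() modifies it via nonlocal, get() reads it.
Step 2: add() makes count = 37 + 4 = 41.
Step 3: get() returns 41. result = 41

The answer is 41.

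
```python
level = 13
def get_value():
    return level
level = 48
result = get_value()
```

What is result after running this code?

Step 1: level is first set to 13, then reassigned to 48.
Step 2: get_value() is called after the reassignment, so it looks up the current global level = 48.
Step 3: result = 48

The answer is 48.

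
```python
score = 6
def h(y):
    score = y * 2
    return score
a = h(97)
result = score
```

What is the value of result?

Step 1: Global score = 6.
Step 2: h(97) creates local score = 97 * 2 = 194.
Step 3: Global score unchanged because no global keyword. result = 6

The answer is 6.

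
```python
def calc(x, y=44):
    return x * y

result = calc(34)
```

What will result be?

Step 1: calc(34) uses default y = 44.
Step 2: Returns 34 * 44 = 1496.
Step 3: result = 1496

The answer is 1496.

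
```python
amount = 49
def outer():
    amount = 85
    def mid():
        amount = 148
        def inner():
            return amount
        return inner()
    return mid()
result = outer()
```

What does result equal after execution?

Step 1: Three levels of shadowing: global 49, outer 85, mid 148.
Step 2: inner() finds amount = 148 in enclosing mid() scope.
Step 3: result = 148

The answer is 148.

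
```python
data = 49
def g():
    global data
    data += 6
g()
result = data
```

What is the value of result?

Step 1: data = 49 globally.
Step 2: g() modifies global data: data += 6 = 55.
Step 3: result = 55

The answer is 55.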